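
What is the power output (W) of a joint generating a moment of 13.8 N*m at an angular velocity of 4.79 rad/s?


P = M * omega
P = 13.8 * 4.79
P = 66.1020


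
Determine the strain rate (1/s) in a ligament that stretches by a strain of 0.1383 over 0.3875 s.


strain_rate = delta_strain / delta_t
strain_rate = 0.1383 / 0.3875
strain_rate = 0.3569


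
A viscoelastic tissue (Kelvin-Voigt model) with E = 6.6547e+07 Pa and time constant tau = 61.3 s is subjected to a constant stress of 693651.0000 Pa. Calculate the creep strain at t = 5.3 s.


epsilon(t) = (sigma/E) * (1 - exp(-t/tau))
sigma/E = 693651.0000 / 6.6547e+07 = 0.0104
exp(-t/tau) = exp(-5.3 / 61.3) = 0.9172
epsilon = 0.0104 * (1 - 0.9172)
epsilon = 8.6335e-04


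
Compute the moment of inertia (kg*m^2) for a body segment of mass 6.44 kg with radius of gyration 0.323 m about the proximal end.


I = m * k^2
I = 6.44 * 0.323^2
k^2 = 0.1043
I = 0.6719


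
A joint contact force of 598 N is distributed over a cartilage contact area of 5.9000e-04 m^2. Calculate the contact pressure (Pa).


P = F / A
P = 598 / 5.9000e-04
P = 1.0136e+06


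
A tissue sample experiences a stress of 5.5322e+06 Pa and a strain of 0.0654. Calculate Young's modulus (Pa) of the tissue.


E = stress / strain
E = 5.5322e+06 / 0.0654
E = 8.4590e+07


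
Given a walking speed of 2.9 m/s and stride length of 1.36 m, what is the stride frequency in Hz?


f = v / stride_length
f = 2.9 / 1.36
f = 2.1324


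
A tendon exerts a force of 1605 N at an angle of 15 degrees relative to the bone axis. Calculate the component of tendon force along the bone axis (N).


F_eff = F_tendon * cos(theta)
theta = 15 deg = 0.2618 rad
cos(theta) = 0.9659
F_eff = 1605 * 0.9659
F_eff = 1550.3110


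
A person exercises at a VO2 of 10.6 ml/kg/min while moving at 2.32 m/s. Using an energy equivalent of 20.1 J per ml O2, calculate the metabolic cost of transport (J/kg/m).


Power per kg = VO2 * 20.1 / 60
Power per kg = 10.6 * 20.1 / 60 = 3.5510 W/kg
Cost = power_per_kg / speed
Cost = 3.5510 / 2.32
Cost = 1.5306


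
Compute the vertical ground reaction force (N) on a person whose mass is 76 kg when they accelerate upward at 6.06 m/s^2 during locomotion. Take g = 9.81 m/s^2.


GRF = m * (g + a)
GRF = 76 * (9.81 + 6.06)
GRF = 76 * 15.8700
GRF = 1206.1200


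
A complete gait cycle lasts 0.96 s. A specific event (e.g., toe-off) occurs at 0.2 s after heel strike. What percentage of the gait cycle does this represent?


pct = (event_time / cycle_time) * 100
pct = (0.2 / 0.96) * 100
ratio = 0.2083
pct = 20.8333


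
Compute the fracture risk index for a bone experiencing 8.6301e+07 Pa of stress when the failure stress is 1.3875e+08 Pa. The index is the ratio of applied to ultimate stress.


FRI = applied / ultimate
FRI = 8.6301e+07 / 1.3875e+08
FRI = 0.6220


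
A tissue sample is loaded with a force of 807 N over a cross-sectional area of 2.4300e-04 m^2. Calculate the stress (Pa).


stress = F / A
stress = 807 / 2.4300e-04
stress = 3.3210e+06


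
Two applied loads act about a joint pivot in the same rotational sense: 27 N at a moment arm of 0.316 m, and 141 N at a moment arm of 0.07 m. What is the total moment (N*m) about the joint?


M = F1 * d1 + F2 * d2
M = 27 * 0.316 + 141 * 0.07
M = 8.5320 + 9.8700
M = 18.4020


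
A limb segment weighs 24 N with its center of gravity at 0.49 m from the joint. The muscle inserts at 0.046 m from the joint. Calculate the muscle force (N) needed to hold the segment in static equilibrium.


F_muscle = W * d_load / d_muscle
F_muscle = 24 * 0.49 / 0.046
Numerator = 11.7600
F_muscle = 255.6522


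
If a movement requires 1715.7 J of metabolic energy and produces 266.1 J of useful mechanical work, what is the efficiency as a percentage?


eta = (W_mech / E_meta) * 100
eta = (266.1 / 1715.7) * 100
ratio = 0.1551
eta = 15.5097


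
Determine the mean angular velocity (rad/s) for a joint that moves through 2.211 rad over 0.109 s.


omega = delta_theta / delta_t
omega = 2.211 / 0.109
omega = 20.2844


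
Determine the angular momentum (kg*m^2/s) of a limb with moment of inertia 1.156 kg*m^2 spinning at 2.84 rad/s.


L = I * omega
L = 1.156 * 2.84
L = 3.2830


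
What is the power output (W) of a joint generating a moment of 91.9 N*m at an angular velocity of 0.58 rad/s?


P = M * omega
P = 91.9 * 0.58
P = 53.3020


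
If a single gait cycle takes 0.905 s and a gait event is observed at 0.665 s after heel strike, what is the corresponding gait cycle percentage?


pct = (event_time / cycle_time) * 100
pct = (0.665 / 0.905) * 100
ratio = 0.7348
pct = 73.4807


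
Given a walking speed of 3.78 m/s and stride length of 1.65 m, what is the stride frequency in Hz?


f = v / stride_length
f = 3.78 / 1.65
f = 2.2909


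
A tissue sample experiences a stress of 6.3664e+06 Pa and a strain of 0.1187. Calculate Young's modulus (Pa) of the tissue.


E = stress / strain
E = 6.3664e+06 / 0.1187
E = 5.3634e+07


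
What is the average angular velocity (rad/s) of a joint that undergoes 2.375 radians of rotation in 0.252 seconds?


omega = delta_theta / delta_t
omega = 2.375 / 0.252
omega = 9.4246


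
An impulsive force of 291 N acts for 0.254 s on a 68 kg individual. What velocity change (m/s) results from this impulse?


J = F * dt = 291 * 0.254 = 73.9140 N*s
delta_v = J / m
delta_v = 73.9140 / 68
delta_v = 1.0870


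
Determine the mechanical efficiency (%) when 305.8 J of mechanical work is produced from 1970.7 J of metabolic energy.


eta = (W_mech / E_meta) * 100
eta = (305.8 / 1970.7) * 100
ratio = 0.1552
eta = 15.5173


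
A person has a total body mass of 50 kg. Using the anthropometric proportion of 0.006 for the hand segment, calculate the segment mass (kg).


m_segment = body_mass * fraction
m_segment = 50 * 0.006
m_segment = 0.3000


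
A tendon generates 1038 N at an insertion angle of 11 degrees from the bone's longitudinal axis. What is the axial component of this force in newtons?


F_eff = F_tendon * cos(theta)
theta = 11 deg = 0.1920 rad
cos(theta) = 0.9816
F_eff = 1038 * 0.9816
F_eff = 1018.9290


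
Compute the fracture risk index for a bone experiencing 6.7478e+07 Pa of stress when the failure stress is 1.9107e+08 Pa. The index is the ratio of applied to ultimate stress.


FRI = applied / ultimate
FRI = 6.7478e+07 / 1.9107e+08
FRI = 0.3532


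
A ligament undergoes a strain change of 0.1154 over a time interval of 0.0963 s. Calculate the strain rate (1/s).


strain_rate = delta_strain / delta_t
strain_rate = 0.1154 / 0.0963
strain_rate = 1.1983


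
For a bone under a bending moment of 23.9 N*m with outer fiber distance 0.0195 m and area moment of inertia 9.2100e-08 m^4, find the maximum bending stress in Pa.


sigma = M * c / I
sigma = 23.9 * 0.0195 / 9.2100e-08
M * c = 0.4660
sigma = 5.0603e+06


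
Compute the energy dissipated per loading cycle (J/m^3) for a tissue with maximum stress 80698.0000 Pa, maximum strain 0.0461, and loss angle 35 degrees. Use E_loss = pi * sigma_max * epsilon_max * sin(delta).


E_loss = pi * sigma_max * epsilon_max * sin(delta)
delta = 35 deg = 0.6109 rad
sin(delta) = 0.5736
E_loss = pi * 80698.0000 * 0.0461 * 0.5736
E_loss = 6703.5503


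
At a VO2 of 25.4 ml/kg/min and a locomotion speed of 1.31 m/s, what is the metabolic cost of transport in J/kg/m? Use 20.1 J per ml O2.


Power per kg = VO2 * 20.1 / 60
Power per kg = 25.4 * 20.1 / 60 = 8.5090 W/kg
Cost = power_per_kg / speed
Cost = 8.5090 / 1.31
Cost = 6.4954


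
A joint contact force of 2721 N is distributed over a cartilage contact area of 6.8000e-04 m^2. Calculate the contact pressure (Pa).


P = F / A
P = 2721 / 6.8000e-04
P = 4.0015e+06


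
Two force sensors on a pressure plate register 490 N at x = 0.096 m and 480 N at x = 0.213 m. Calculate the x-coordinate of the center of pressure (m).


COP_x = (F1*x1 + F2*x2) / (F1 + F2)
COP_x = (490*0.096 + 480*0.213) / (490 + 480)
Numerator = 149.2800
Denominator = 970
COP_x = 0.1539


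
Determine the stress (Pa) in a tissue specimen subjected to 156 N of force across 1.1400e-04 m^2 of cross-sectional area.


stress = F / A
stress = 156 / 1.1400e-04
stress = 1.3684e+06


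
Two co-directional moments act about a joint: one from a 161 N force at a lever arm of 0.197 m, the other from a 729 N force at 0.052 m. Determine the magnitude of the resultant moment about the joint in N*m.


M = F1 * d1 + F2 * d2
M = 161 * 0.197 + 729 * 0.052
M = 31.7170 + 37.9080
M = 69.6250


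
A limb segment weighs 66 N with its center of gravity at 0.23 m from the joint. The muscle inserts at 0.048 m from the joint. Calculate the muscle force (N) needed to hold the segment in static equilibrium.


F_muscle = W * d_load / d_muscle
F_muscle = 66 * 0.23 / 0.048
Numerator = 15.1800
F_muscle = 316.2500


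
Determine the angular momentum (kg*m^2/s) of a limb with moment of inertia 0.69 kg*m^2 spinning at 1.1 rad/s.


L = I * omega
L = 0.69 * 1.1
L = 0.7590


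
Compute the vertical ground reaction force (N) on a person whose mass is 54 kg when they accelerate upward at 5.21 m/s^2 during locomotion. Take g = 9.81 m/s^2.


GRF = m * (g + a)
GRF = 54 * (9.81 + 5.21)
GRF = 54 * 15.0200
GRF = 811.0800


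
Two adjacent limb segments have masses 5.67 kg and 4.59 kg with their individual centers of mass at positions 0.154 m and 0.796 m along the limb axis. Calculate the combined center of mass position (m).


COM = (m1*x1 + m2*x2) / (m1 + m2)
COM = (5.67*0.154 + 4.59*0.796) / (5.67 + 4.59)
Numerator = 4.5268
Denominator = 10.2600
COM = 0.4412


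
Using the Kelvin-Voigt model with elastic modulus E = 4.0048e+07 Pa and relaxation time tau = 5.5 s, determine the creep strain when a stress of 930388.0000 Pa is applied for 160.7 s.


epsilon(t) = (sigma/E) * (1 - exp(-t/tau))
sigma/E = 930388.0000 / 4.0048e+07 = 0.0232
exp(-t/tau) = exp(-160.7 / 5.5) = 2.0451e-13
epsilon = 0.0232 * (1 - 2.0451e-13)
epsilon = 0.0232


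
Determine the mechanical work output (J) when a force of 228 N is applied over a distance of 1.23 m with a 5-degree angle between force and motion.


W = F * d * cos(theta)
theta = 5 deg = 0.0873 rad
cos(theta) = 0.9962
W = 228 * 1.23 * 0.9962
W = 279.3728


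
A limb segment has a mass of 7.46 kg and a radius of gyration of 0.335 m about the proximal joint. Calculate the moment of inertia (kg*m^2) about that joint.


I = m * k^2
I = 7.46 * 0.335^2
k^2 = 0.1122
I = 0.8372


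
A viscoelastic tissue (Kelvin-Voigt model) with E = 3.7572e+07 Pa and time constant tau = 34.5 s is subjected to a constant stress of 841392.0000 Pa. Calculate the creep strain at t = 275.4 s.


epsilon(t) = (sigma/E) * (1 - exp(-t/tau))
sigma/E = 841392.0000 / 3.7572e+07 = 0.0224
exp(-t/tau) = exp(-275.4 / 34.5) = 3.4135e-04
epsilon = 0.0224 * (1 - 3.4135e-04)
epsilon = 0.0224


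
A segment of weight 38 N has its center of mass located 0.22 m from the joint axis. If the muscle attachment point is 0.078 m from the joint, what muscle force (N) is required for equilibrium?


F_muscle = W * d_load / d_muscle
F_muscle = 38 * 0.22 / 0.078
Numerator = 8.3600
F_muscle = 107.1795


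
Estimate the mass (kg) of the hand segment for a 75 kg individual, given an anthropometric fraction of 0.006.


m_segment = body_mass * fraction
m_segment = 75 * 0.006
m_segment = 0.4500


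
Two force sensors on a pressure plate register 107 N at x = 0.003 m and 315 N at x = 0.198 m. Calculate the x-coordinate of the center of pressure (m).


COP_x = (F1*x1 + F2*x2) / (F1 + F2)
COP_x = (107*0.003 + 315*0.198) / (107 + 315)
Numerator = 62.6910
Denominator = 422
COP_x = 0.1486


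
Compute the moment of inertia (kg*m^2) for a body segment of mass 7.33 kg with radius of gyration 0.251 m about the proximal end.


I = m * k^2
I = 7.33 * 0.251^2
k^2 = 0.0630
I = 0.4618


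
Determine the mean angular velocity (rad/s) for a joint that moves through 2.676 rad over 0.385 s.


omega = delta_theta / delta_t
omega = 2.676 / 0.385
omega = 6.9506


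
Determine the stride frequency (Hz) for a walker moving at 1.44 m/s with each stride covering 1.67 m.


f = v / stride_length
f = 1.44 / 1.67
f = 0.8623


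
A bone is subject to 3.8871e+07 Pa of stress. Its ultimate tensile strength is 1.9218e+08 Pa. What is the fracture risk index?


FRI = applied / ultimate
FRI = 3.8871e+07 / 1.9218e+08
FRI = 0.2023


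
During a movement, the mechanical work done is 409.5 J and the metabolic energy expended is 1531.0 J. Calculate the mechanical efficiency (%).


eta = (W_mech / E_meta) * 100
eta = (409.5 / 1531.0) * 100
ratio = 0.2675
eta = 26.7472


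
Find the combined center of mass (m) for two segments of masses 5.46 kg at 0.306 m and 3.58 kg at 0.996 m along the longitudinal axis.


COM = (m1*x1 + m2*x2) / (m1 + m2)
COM = (5.46*0.306 + 3.58*0.996) / (5.46 + 3.58)
Numerator = 5.2364
Denominator = 9.0400
COM = 0.5793


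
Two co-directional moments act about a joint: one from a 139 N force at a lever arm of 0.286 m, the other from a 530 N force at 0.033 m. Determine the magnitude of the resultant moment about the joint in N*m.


M = F1 * d1 + F2 * d2
M = 139 * 0.286 + 530 * 0.033
M = 39.7540 + 17.4900
M = 57.2440


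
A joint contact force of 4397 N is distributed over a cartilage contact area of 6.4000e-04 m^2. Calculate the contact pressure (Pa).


P = F / A
P = 4397 / 6.4000e-04
P = 6.8703e+06


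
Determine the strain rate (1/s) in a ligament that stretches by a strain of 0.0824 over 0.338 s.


strain_rate = delta_strain / delta_t
strain_rate = 0.0824 / 0.338
strain_rate = 0.2438


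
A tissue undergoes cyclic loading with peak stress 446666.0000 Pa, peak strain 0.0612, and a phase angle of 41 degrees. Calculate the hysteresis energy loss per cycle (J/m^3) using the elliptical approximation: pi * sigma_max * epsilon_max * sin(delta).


E_loss = pi * sigma_max * epsilon_max * sin(delta)
delta = 41 deg = 0.7156 rad
sin(delta) = 0.6561
E_loss = pi * 446666.0000 * 0.0612 * 0.6561
E_loss = 56341.3316


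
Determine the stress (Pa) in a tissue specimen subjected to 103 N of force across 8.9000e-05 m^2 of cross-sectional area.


stress = F / A
stress = 103 / 8.9000e-05
stress = 1.1573e+06


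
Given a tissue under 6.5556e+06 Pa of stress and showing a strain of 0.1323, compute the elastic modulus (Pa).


E = stress / strain
E = 6.5556e+06 / 0.1323
E = 4.9551e+07


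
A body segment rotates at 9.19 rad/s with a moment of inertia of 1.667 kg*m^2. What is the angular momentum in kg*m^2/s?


L = I * omega
L = 1.667 * 9.19
L = 15.3197


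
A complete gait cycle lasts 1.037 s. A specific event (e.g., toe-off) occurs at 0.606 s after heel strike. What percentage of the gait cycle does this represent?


pct = (event_time / cycle_time) * 100
pct = (0.606 / 1.037) * 100
ratio = 0.5844
pct = 58.4378


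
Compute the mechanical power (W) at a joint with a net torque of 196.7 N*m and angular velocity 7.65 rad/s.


P = M * omega
P = 196.7 * 7.65
P = 1504.7550


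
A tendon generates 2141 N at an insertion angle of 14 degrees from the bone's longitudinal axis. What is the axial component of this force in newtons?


F_eff = F_tendon * cos(theta)
theta = 14 deg = 0.2443 rad
cos(theta) = 0.9703
F_eff = 2141 * 0.9703
F_eff = 2077.4031


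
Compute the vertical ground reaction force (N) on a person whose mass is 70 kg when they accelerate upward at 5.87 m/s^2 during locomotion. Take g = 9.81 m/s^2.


GRF = m * (g + a)
GRF = 70 * (9.81 + 5.87)
GRF = 70 * 15.6800
GRF = 1097.6000


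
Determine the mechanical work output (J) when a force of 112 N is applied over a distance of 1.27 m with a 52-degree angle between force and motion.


W = F * d * cos(theta)
theta = 52 deg = 0.9076 rad
cos(theta) = 0.6157
W = 112 * 1.27 * 0.6157
W = 87.5717


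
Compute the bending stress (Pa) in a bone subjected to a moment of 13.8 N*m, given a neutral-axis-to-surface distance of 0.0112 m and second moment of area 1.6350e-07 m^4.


sigma = M * c / I
sigma = 13.8 * 0.0112 / 1.6350e-07
M * c = 0.1546
sigma = 945321.1009


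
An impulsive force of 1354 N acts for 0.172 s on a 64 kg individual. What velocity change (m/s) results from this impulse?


J = F * dt = 1354 * 0.172 = 232.8880 N*s
delta_v = J / m
delta_v = 232.8880 / 64
delta_v = 3.6389


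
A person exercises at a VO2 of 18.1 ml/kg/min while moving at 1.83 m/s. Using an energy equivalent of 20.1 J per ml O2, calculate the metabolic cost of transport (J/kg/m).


Power per kg = VO2 * 20.1 / 60
Power per kg = 18.1 * 20.1 / 60 = 6.0635 W/kg
Cost = power_per_kg / speed
Cost = 6.0635 / 1.83
Cost = 3.3134


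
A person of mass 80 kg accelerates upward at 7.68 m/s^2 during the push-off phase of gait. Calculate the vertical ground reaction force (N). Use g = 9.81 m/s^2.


GRF = m * (g + a)
GRF = 80 * (9.81 + 7.68)
GRF = 80 * 17.4900
GRF = 1399.2000


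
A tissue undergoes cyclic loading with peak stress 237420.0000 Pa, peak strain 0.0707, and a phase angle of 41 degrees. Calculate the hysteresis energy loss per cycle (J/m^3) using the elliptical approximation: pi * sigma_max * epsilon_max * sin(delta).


E_loss = pi * sigma_max * epsilon_max * sin(delta)
delta = 41 deg = 0.7156 rad
sin(delta) = 0.6561
E_loss = pi * 237420.0000 * 0.0707 * 0.6561
E_loss = 34596.2880


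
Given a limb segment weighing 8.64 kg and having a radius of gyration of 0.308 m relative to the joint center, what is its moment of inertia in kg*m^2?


I = m * k^2
I = 8.64 * 0.308^2
k^2 = 0.0949
I = 0.8196


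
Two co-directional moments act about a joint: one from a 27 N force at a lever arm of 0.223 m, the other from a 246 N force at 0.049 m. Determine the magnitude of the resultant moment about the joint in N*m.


M = F1 * d1 + F2 * d2
M = 27 * 0.223 + 246 * 0.049
M = 6.0210 + 12.0540
M = 18.0750


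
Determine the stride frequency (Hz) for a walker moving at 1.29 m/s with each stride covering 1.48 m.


f = v / stride_length
f = 1.29 / 1.48
f = 0.8716


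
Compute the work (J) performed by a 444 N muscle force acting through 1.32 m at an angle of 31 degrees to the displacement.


W = F * d * cos(theta)
theta = 31 deg = 0.5411 rad
cos(theta) = 0.8572
W = 444 * 1.32 * 0.8572
W = 502.3686


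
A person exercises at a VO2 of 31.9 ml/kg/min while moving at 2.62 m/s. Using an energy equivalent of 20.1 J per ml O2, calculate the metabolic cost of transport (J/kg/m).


Power per kg = VO2 * 20.1 / 60
Power per kg = 31.9 * 20.1 / 60 = 10.6865 W/kg
Cost = power_per_kg / speed
Cost = 10.6865 / 2.62
Cost = 4.0788


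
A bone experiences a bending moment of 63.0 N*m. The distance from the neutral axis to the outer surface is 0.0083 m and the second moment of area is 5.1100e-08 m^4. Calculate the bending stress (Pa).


sigma = M * c / I
sigma = 63.0 * 0.0083 / 5.1100e-08
M * c = 0.5229
sigma = 1.0233e+07


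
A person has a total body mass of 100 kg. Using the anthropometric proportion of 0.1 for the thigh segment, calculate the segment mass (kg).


m_segment = body_mass * fraction
m_segment = 100 * 0.1
m_segment = 10.0000


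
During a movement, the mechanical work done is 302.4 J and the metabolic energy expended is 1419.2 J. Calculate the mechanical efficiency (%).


eta = (W_mech / E_meta) * 100
eta = (302.4 / 1419.2) * 100
ratio = 0.2131
eta = 21.3078


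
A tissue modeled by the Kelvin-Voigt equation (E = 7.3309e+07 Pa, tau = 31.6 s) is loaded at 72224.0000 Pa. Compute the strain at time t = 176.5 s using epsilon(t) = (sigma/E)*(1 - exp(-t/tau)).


epsilon(t) = (sigma/E) * (1 - exp(-t/tau))
sigma/E = 72224.0000 / 7.3309e+07 = 9.8520e-04
exp(-t/tau) = exp(-176.5 / 31.6) = 0.0038
epsilon = 9.8520e-04 * (1 - 0.0038)
epsilon = 9.8150e-04


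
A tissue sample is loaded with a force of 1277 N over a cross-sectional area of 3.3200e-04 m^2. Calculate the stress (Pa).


stress = F / A
stress = 1277 / 3.3200e-04
stress = 3.8464e+06


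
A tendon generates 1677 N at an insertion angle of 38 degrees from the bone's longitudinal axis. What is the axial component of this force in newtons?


F_eff = F_tendon * cos(theta)
theta = 38 deg = 0.6632 rad
cos(theta) = 0.7880
F_eff = 1677 * 0.7880
F_eff = 1321.4940


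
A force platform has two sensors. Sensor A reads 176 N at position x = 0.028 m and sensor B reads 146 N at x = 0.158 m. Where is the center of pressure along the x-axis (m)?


COP_x = (F1*x1 + F2*x2) / (F1 + F2)
COP_x = (176*0.028 + 146*0.158) / (176 + 146)
Numerator = 27.9960
Denominator = 322
COP_x = 0.0869


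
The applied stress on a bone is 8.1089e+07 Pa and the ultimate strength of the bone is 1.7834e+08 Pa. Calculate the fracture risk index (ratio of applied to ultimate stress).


FRI = applied / ultimate
FRI = 8.1089e+07 / 1.7834e+08
FRI = 0.4547


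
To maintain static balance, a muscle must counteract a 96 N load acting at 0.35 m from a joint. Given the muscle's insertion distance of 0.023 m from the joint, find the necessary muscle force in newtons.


F_muscle = W * d_load / d_muscle
F_muscle = 96 * 0.35 / 0.023
Numerator = 33.6000
F_muscle = 1460.8696


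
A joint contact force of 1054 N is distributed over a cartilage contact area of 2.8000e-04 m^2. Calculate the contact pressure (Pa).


P = F / A
P = 1054 / 2.8000e-04
P = 3.7643e+06


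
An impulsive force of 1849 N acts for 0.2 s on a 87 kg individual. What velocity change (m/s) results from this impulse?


J = F * dt = 1849 * 0.2 = 369.8000 N*s
delta_v = J / m
delta_v = 369.8000 / 87
delta_v = 4.2506


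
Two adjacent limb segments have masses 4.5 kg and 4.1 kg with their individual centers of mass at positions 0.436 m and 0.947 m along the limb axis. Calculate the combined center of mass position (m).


COM = (m1*x1 + m2*x2) / (m1 + m2)
COM = (4.5*0.436 + 4.1*0.947) / (4.5 + 4.1)
Numerator = 5.8447
Denominator = 8.6000
COM = 0.6796


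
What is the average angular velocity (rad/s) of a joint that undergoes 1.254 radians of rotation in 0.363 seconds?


omega = delta_theta / delta_t
omega = 1.254 / 0.363
omega = 3.4545


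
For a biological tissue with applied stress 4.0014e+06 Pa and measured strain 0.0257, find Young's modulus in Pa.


E = stress / strain
E = 4.0014e+06 / 0.0257
E = 1.5570e+08


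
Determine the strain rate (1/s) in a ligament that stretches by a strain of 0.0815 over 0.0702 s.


strain_rate = delta_strain / delta_t
strain_rate = 0.0815 / 0.0702
strain_rate = 1.1610


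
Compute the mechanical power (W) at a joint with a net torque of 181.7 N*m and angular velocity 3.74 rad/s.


P = M * omega
P = 181.7 * 3.74
P = 679.5580


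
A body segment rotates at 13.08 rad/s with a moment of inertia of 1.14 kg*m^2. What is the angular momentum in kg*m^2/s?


L = I * omega
L = 1.14 * 13.08
L = 14.9112


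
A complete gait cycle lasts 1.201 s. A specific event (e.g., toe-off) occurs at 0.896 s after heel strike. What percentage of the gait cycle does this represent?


pct = (event_time / cycle_time) * 100
pct = (0.896 / 1.201) * 100
ratio = 0.7460
pct = 74.6045


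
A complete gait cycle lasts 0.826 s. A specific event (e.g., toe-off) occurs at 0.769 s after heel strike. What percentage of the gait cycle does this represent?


pct = (event_time / cycle_time) * 100
pct = (0.769 / 0.826) * 100
ratio = 0.9310
pct = 93.0993


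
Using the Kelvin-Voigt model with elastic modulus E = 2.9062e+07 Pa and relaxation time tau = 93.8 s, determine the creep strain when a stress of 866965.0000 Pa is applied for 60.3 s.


epsilon(t) = (sigma/E) * (1 - exp(-t/tau))
sigma/E = 866965.0000 / 2.9062e+07 = 0.0298
exp(-t/tau) = exp(-60.3 / 93.8) = 0.5258
epsilon = 0.0298 * (1 - 0.5258)
epsilon = 0.0141


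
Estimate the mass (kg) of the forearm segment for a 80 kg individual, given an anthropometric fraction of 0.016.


m_segment = body_mass * fraction
m_segment = 80 * 0.016
m_segment = 1.2800


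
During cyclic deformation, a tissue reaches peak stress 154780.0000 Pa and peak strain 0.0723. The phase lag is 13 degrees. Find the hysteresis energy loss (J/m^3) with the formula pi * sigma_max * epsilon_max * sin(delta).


E_loss = pi * sigma_max * epsilon_max * sin(delta)
delta = 13 deg = 0.2269 rad
sin(delta) = 0.2250
E_loss = pi * 154780.0000 * 0.0723 * 0.2250
E_loss = 7908.4440


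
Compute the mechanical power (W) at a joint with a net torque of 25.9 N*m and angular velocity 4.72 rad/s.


P = M * omega
P = 25.9 * 4.72
P = 122.2480


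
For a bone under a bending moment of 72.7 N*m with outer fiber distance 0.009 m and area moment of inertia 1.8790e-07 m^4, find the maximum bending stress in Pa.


sigma = M * c / I
sigma = 72.7 * 0.009 / 1.8790e-07
M * c = 0.6543
sigma = 3.4822e+06


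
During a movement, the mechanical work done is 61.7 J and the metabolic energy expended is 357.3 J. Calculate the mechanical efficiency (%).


eta = (W_mech / E_meta) * 100
eta = (61.7 / 357.3) * 100
ratio = 0.1727
eta = 17.2684


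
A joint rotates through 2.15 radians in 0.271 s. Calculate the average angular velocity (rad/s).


omega = delta_theta / delta_t
omega = 2.15 / 0.271
omega = 7.9336


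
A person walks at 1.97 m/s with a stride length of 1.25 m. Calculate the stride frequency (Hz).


f = v / stride_length
f = 1.97 / 1.25
f = 1.5760


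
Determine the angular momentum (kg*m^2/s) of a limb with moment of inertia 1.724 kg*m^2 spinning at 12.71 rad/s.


L = I * omega
L = 1.724 * 12.71
L = 21.9120


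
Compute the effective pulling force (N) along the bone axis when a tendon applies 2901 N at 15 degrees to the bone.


F_eff = F_tendon * cos(theta)
theta = 15 deg = 0.2618 rad
cos(theta) = 0.9659
F_eff = 2901 * 0.9659
F_eff = 2802.1508


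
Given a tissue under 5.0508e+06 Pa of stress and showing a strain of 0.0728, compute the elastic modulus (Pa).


E = stress / strain
E = 5.0508e+06 / 0.0728
E = 6.9379e+07


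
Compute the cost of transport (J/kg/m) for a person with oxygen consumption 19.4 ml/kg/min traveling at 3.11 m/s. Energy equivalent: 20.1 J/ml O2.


Power per kg = VO2 * 20.1 / 60
Power per kg = 19.4 * 20.1 / 60 = 6.4990 W/kg
Cost = power_per_kg / speed
Cost = 6.4990 / 3.11
Cost = 2.0897


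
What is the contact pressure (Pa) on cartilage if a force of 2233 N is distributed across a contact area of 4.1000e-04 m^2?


P = F / A
P = 2233 / 4.1000e-04
P = 5.4463e+06


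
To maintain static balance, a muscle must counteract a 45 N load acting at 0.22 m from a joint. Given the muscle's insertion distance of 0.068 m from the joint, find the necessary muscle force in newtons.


F_muscle = W * d_load / d_muscle
F_muscle = 45 * 0.22 / 0.068
Numerator = 9.9000
F_muscle = 145.5882


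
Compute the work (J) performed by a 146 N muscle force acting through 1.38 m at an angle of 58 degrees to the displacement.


W = F * d * cos(theta)
theta = 58 deg = 1.0123 rad
cos(theta) = 0.5299
W = 146 * 1.38 * 0.5299
W = 106.7681


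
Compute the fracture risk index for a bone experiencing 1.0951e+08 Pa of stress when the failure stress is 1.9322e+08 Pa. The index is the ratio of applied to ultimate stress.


FRI = applied / ultimate
FRI = 1.0951e+08 / 1.9322e+08
FRI = 0.5668


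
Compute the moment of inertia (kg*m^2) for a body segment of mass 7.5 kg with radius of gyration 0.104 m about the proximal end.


I = m * k^2
I = 7.5 * 0.104^2
k^2 = 0.0108
I = 0.0811


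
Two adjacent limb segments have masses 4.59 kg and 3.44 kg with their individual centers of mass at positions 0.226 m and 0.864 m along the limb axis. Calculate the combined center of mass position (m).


COM = (m1*x1 + m2*x2) / (m1 + m2)
COM = (4.59*0.226 + 3.44*0.864) / (4.59 + 3.44)
Numerator = 4.0095
Denominator = 8.0300
COM = 0.4993


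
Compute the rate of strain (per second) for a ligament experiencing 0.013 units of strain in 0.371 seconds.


strain_rate = delta_strain / delta_t
strain_rate = 0.013 / 0.371
strain_rate = 0.0350


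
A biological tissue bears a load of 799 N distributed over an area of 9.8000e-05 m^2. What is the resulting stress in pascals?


stress = F / A
stress = 799 / 9.8000e-05
stress = 8.1531e+06


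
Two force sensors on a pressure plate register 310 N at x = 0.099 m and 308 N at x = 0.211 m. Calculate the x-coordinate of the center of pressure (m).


COP_x = (F1*x1 + F2*x2) / (F1 + F2)
COP_x = (310*0.099 + 308*0.211) / (310 + 308)
Numerator = 95.6780
Denominator = 618
COP_x = 0.1548


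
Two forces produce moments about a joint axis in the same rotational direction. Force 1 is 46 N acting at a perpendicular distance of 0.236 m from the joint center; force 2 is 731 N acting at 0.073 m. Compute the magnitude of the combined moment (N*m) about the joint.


M = F1 * d1 + F2 * d2
M = 46 * 0.236 + 731 * 0.073
M = 10.8560 + 53.3630
M = 64.2190


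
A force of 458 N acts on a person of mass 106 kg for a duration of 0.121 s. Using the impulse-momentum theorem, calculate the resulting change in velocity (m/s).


J = F * dt = 458 * 0.121 = 55.4180 N*s
delta_v = J / m
delta_v = 55.4180 / 106
delta_v = 0.5228


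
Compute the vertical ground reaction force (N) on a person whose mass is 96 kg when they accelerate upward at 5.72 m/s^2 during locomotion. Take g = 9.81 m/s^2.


GRF = m * (g + a)
GRF = 96 * (9.81 + 5.72)
GRF = 96 * 15.5300
GRF = 1490.8800


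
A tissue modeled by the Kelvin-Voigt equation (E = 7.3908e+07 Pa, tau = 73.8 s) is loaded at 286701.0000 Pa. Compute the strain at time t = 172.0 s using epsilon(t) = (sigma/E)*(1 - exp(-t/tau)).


epsilon(t) = (sigma/E) * (1 - exp(-t/tau))
sigma/E = 286701.0000 / 7.3908e+07 = 0.0039
exp(-t/tau) = exp(-172.0 / 73.8) = 0.0972
epsilon = 0.0039 * (1 - 0.0972)
epsilon = 0.0035


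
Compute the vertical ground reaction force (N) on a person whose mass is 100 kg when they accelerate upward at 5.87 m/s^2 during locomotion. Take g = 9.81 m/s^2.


GRF = m * (g + a)
GRF = 100 * (9.81 + 5.87)
GRF = 100 * 15.6800
GRF = 1568.0000


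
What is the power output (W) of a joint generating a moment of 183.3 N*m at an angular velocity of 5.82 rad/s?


P = M * omega
P = 183.3 * 5.82
P = 1066.8060


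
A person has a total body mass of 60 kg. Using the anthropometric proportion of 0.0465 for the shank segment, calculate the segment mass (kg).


m_segment = body_mass * fraction
m_segment = 60 * 0.0465
m_segment = 2.7900


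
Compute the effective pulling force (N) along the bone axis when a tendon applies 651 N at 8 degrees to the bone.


F_eff = F_tendon * cos(theta)
theta = 8 deg = 0.1396 rad
cos(theta) = 0.9903
F_eff = 651 * 0.9903
F_eff = 644.6645


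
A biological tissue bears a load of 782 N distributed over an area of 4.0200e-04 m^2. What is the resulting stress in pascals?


stress = F / A
stress = 782 / 4.0200e-04
stress = 1.9453e+06


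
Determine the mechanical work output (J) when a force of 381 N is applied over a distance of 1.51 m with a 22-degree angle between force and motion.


W = F * d * cos(theta)
theta = 22 deg = 0.3840 rad
cos(theta) = 0.9272
W = 381 * 1.51 * 0.9272
W = 533.4181


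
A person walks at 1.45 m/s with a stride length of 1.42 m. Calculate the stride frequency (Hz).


f = v / stride_length
f = 1.45 / 1.42
f = 1.0211


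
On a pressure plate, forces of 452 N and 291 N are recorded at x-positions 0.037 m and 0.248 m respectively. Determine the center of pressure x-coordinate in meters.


COP_x = (F1*x1 + F2*x2) / (F1 + F2)
COP_x = (452*0.037 + 291*0.248) / (452 + 291)
Numerator = 88.8920
Denominator = 743
COP_x = 0.1196


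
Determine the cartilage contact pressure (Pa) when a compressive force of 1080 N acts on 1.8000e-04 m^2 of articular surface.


P = F / A
P = 1080 / 1.8000e-04
P = 6.0000e+06


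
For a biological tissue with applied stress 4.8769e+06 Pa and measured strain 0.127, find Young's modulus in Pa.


E = stress / strain
E = 4.8769e+06 / 0.127
E = 3.8401e+07


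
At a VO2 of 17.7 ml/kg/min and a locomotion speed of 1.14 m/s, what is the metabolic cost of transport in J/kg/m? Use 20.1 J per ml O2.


Power per kg = VO2 * 20.1 / 60
Power per kg = 17.7 * 20.1 / 60 = 5.9295 W/kg
Cost = power_per_kg / speed
Cost = 5.9295 / 1.14
Cost = 5.2013


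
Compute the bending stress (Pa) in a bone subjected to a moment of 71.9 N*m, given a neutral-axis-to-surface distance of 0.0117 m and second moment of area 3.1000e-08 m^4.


sigma = M * c / I
sigma = 71.9 * 0.0117 / 3.1000e-08
M * c = 0.8412
sigma = 2.7136e+07


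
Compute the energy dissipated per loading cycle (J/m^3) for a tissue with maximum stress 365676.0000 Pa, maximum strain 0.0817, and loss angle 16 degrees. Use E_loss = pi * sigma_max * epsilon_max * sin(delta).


E_loss = pi * sigma_max * epsilon_max * sin(delta)
delta = 16 deg = 0.2793 rad
sin(delta) = 0.2756
E_loss = pi * 365676.0000 * 0.0817 * 0.2756
E_loss = 25870.5977


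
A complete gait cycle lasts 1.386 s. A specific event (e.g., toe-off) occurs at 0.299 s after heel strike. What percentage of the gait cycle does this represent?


pct = (event_time / cycle_time) * 100
pct = (0.299 / 1.386) * 100
ratio = 0.2157
pct = 21.5729


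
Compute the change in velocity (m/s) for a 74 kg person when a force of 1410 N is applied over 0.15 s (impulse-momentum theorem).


J = F * dt = 1410 * 0.15 = 211.5000 N*s
delta_v = J / m
delta_v = 211.5000 / 74
delta_v = 2.8581


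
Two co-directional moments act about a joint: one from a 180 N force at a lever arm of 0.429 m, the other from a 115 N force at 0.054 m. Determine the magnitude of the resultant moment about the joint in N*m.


M = F1 * d1 + F2 * d2
M = 180 * 0.429 + 115 * 0.054
M = 77.2200 + 6.2100
M = 83.4300


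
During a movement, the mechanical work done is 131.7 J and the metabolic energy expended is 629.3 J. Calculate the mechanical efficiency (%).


eta = (W_mech / E_meta) * 100
eta = (131.7 / 629.3) * 100
ratio = 0.2093
eta = 20.9280


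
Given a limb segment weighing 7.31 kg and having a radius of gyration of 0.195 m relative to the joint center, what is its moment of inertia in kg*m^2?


I = m * k^2
I = 7.31 * 0.195^2
k^2 = 0.0380
I = 0.2780


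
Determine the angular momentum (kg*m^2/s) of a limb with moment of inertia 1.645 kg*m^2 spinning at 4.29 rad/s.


L = I * omega
L = 1.645 * 4.29
L = 7.0571


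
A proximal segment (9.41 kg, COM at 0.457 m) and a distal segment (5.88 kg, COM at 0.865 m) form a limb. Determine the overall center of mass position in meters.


COM = (m1*x1 + m2*x2) / (m1 + m2)
COM = (9.41*0.457 + 5.88*0.865) / (9.41 + 5.88)
Numerator = 9.3866
Denominator = 15.2900
COM = 0.6139


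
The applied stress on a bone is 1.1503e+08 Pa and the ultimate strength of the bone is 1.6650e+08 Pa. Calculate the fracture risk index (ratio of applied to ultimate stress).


FRI = applied / ultimate
FRI = 1.1503e+08 / 1.6650e+08
FRI = 0.6909


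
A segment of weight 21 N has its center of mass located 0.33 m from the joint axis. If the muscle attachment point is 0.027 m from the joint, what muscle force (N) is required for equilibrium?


F_muscle = W * d_load / d_muscle
F_muscle = 21 * 0.33 / 0.027
Numerator = 6.9300
F_muscle = 256.6667


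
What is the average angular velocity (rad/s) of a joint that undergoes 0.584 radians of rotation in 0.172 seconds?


omega = delta_theta / delta_t
omega = 0.584 / 0.172
omega = 3.3953


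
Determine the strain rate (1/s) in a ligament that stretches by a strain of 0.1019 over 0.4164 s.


strain_rate = delta_strain / delta_t
strain_rate = 0.1019 / 0.4164
strain_rate = 0.2447


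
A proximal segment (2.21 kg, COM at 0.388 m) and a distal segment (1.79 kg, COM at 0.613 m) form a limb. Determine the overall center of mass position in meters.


COM = (m1*x1 + m2*x2) / (m1 + m2)
COM = (2.21*0.388 + 1.79*0.613) / (2.21 + 1.79)
Numerator = 1.9547
Denominator = 4.0000
COM = 0.4887


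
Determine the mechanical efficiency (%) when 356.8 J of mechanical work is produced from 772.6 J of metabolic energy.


eta = (W_mech / E_meta) * 100
eta = (356.8 / 772.6) * 100
ratio = 0.4618
eta = 46.1817


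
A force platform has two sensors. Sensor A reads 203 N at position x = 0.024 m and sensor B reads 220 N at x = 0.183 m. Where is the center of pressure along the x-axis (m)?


COP_x = (F1*x1 + F2*x2) / (F1 + F2)
COP_x = (203*0.024 + 220*0.183) / (203 + 220)
Numerator = 45.1320
Denominator = 423
COP_x = 0.1067


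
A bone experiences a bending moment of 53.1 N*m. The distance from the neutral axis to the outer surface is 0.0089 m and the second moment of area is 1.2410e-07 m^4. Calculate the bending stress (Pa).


sigma = M * c / I
sigma = 53.1 * 0.0089 / 1.2410e-07
M * c = 0.4726
sigma = 3.8081e+06


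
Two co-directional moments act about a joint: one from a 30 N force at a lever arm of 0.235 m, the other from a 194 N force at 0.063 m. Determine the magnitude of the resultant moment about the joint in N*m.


M = F1 * d1 + F2 * d2
M = 30 * 0.235 + 194 * 0.063
M = 7.0500 + 12.2220
M = 19.2720


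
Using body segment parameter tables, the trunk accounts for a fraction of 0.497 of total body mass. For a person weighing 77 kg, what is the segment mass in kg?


m_segment = body_mass * fraction
m_segment = 77 * 0.497
m_segment = 38.2690


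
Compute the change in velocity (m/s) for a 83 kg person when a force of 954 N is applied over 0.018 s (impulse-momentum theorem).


J = F * dt = 954 * 0.018 = 17.1720 N*s
delta_v = J / m
delta_v = 17.1720 / 83
delta_v = 0.2069


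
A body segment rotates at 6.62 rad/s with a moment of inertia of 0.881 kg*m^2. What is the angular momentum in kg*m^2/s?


L = I * omega
L = 0.881 * 6.62
L = 5.8322


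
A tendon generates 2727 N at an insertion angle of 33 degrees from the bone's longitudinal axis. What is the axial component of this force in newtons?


F_eff = F_tendon * cos(theta)
theta = 33 deg = 0.5760 rad
cos(theta) = 0.8387
F_eff = 2727 * 0.8387
F_eff = 2287.0546


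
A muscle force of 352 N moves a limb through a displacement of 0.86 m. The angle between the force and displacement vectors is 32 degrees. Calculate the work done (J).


W = F * d * cos(theta)
theta = 32 deg = 0.5585 rad
cos(theta) = 0.8480
W = 352 * 0.86 * 0.8480
W = 256.7211


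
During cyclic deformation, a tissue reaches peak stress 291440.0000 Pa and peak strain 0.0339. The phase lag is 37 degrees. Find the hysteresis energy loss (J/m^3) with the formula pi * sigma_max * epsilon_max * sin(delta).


E_loss = pi * sigma_max * epsilon_max * sin(delta)
delta = 37 deg = 0.6458 rad
sin(delta) = 0.6018
E_loss = pi * 291440.0000 * 0.0339 * 0.6018
E_loss = 18679.3498


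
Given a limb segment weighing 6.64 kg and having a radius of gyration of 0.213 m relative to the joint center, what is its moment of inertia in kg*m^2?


I = m * k^2
I = 6.64 * 0.213^2
k^2 = 0.0454
I = 0.3013


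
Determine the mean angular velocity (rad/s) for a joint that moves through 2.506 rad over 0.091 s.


omega = delta_theta / delta_t
omega = 2.506 / 0.091
omega = 27.5385


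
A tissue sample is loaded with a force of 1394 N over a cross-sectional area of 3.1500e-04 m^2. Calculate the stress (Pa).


stress = F / A
stress = 1394 / 3.1500e-04
stress = 4.4254e+06


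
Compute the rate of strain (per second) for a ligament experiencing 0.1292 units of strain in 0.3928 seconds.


strain_rate = delta_strain / delta_t
strain_rate = 0.1292 / 0.3928
strain_rate = 0.3289


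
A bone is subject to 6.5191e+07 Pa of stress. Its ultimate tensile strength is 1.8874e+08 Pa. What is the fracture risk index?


FRI = applied / ultimate
FRI = 6.5191e+07 / 1.8874e+08
FRI = 0.3454
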